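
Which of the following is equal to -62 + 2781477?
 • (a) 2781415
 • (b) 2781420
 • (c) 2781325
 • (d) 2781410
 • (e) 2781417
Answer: a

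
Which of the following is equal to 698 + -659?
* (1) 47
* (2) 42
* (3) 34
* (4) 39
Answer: 4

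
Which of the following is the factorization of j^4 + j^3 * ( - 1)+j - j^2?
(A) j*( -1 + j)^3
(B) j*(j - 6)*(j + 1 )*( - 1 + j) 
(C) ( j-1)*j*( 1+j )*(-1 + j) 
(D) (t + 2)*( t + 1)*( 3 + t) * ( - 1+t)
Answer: C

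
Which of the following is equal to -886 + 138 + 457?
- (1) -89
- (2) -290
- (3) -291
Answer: 3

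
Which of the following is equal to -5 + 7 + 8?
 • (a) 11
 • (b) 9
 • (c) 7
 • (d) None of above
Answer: d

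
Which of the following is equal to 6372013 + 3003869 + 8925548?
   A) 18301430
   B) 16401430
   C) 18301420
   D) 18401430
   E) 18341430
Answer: A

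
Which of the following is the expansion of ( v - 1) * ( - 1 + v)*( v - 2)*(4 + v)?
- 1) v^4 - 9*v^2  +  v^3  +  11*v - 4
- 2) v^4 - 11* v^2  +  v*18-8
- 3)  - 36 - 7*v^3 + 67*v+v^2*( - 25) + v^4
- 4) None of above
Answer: 2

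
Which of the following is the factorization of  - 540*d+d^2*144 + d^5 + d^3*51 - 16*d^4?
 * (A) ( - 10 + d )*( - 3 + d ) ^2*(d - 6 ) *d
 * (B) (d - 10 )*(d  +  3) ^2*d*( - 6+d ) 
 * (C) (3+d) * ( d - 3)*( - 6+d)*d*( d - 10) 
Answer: C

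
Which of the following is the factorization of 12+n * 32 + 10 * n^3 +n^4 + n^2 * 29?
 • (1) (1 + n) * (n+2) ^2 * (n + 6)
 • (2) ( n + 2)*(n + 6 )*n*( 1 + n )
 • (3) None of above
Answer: 3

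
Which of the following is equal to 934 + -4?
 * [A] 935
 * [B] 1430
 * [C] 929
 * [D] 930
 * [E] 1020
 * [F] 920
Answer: D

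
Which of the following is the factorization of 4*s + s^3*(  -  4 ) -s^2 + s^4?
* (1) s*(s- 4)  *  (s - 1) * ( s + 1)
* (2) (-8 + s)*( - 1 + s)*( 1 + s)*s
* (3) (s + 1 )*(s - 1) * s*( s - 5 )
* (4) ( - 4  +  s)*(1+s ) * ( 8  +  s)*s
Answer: 1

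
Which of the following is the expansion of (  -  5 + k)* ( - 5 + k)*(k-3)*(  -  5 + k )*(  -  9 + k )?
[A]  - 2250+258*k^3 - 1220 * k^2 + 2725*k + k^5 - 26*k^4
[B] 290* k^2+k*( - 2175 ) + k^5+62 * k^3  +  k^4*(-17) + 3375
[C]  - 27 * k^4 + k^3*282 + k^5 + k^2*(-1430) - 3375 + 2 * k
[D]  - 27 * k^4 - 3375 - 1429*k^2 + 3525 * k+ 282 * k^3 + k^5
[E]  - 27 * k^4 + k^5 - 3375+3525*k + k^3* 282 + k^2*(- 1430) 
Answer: E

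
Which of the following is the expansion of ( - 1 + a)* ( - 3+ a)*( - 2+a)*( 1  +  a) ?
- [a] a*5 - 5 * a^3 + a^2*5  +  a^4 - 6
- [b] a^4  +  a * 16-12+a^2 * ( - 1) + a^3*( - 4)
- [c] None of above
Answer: a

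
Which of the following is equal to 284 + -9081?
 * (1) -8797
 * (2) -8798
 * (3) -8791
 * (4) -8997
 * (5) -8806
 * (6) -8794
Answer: 1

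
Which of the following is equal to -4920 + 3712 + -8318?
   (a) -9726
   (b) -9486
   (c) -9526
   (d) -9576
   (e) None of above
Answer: c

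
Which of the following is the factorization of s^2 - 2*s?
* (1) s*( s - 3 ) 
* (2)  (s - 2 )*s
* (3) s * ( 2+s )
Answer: 2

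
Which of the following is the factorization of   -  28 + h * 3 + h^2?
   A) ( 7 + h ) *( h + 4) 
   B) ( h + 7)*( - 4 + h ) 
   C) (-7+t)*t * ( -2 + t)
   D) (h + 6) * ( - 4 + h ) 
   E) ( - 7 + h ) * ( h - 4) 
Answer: B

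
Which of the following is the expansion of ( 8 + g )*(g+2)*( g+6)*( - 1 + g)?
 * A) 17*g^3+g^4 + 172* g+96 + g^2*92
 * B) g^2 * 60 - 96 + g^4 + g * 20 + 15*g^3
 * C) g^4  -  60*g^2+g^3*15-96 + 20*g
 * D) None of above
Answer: B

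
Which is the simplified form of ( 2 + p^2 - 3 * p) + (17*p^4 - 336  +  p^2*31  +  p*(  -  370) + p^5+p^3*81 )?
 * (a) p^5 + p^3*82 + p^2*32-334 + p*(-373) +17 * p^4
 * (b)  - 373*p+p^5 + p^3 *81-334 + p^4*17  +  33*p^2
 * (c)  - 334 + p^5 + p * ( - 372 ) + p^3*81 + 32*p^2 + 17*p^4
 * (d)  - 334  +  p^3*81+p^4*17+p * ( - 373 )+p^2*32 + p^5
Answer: d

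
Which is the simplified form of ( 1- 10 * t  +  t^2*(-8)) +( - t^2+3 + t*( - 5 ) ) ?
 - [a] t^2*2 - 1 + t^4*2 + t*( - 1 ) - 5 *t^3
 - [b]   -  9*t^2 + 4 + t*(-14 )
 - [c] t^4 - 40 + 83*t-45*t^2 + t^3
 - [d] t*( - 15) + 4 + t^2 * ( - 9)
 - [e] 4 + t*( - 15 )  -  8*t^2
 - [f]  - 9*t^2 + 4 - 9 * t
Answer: d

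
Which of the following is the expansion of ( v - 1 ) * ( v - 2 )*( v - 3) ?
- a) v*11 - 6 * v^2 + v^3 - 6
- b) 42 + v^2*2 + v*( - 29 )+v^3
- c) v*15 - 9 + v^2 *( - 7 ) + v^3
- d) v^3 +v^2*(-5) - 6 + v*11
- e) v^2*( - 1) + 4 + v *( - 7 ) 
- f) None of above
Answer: a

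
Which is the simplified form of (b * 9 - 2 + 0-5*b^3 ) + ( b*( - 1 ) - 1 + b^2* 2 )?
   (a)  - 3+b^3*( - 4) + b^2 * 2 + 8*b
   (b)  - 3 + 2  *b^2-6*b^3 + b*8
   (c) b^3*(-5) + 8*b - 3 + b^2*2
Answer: c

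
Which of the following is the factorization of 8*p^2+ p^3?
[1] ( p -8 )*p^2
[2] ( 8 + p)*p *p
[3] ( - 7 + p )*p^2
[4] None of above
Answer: 2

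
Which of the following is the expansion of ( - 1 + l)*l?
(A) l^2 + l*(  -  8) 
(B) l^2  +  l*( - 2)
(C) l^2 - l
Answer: C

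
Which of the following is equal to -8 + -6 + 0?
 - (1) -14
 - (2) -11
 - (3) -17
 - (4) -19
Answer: 1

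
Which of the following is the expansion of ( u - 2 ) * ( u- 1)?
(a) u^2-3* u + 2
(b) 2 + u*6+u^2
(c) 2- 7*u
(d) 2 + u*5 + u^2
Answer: a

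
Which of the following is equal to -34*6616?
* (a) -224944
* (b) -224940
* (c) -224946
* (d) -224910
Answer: a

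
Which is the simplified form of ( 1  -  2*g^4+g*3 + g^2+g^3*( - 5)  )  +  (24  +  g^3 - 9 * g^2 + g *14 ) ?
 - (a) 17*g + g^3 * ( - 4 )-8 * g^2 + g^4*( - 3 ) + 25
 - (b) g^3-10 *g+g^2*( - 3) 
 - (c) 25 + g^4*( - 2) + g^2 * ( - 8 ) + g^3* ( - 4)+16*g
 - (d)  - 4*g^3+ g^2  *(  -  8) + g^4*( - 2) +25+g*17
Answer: d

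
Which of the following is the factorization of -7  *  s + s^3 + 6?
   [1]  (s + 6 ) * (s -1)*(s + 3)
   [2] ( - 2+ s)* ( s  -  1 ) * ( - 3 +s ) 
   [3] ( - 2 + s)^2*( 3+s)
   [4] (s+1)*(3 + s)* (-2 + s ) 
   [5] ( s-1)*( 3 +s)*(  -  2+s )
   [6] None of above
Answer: 5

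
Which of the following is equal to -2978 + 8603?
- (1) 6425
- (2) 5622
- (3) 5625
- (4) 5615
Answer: 3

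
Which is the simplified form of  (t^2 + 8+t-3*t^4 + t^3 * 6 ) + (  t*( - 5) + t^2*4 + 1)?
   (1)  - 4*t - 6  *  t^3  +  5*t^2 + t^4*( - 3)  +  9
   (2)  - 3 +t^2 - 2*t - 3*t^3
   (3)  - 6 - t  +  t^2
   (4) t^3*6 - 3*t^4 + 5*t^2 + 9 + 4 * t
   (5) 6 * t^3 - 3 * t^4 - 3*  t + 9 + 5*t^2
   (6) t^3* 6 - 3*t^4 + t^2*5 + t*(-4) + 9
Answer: 6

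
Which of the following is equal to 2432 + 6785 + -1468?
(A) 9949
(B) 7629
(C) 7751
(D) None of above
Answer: D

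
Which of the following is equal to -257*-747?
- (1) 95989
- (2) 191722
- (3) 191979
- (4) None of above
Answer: 3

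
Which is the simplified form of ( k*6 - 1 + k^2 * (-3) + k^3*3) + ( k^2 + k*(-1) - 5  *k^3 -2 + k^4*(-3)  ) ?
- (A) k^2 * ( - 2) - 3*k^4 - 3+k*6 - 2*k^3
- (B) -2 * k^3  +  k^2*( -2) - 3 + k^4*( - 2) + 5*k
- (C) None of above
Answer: C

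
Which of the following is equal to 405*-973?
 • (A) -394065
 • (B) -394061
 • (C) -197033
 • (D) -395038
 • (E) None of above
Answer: A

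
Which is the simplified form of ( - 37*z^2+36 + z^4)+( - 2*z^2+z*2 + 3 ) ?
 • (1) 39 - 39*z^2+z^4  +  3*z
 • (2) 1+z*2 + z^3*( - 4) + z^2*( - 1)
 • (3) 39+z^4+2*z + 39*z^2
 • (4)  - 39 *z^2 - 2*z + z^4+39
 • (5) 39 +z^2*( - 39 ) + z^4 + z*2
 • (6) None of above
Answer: 5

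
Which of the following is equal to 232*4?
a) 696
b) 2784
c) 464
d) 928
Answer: d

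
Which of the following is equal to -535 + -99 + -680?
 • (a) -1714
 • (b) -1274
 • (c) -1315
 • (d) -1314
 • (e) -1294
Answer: d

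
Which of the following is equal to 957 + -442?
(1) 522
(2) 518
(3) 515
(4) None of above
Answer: 3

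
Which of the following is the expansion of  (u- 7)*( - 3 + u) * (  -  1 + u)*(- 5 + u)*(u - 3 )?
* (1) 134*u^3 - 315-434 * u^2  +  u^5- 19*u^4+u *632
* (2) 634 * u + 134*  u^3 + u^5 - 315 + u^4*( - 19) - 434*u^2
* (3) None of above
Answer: 3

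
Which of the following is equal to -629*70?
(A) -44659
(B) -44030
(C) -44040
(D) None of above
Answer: B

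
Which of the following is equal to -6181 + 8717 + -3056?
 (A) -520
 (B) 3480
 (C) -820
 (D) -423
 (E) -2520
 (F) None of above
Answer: A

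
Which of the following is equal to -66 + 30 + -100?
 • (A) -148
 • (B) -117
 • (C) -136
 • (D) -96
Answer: C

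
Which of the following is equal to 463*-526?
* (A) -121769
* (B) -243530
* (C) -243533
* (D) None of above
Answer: D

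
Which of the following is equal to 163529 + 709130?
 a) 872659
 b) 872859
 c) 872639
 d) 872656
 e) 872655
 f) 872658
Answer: a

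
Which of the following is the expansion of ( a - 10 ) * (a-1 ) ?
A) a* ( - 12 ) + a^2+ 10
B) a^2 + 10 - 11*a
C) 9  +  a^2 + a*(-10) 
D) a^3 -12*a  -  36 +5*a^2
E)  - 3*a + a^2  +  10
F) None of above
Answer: B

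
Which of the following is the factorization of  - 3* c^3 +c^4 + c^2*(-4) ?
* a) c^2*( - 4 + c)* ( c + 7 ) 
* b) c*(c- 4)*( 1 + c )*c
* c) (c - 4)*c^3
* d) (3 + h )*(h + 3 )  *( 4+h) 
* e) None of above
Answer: b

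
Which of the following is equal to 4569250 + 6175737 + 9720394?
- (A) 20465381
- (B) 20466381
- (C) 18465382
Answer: A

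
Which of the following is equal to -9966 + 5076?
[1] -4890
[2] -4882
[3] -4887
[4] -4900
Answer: 1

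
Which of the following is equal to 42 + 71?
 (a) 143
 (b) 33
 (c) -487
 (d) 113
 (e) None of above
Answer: d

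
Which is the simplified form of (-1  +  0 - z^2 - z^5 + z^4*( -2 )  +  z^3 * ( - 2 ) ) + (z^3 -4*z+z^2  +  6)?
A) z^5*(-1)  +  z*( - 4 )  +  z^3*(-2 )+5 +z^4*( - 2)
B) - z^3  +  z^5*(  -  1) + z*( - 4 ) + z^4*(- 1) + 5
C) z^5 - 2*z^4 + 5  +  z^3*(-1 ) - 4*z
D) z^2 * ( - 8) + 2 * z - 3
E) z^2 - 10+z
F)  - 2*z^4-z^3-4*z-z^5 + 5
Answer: F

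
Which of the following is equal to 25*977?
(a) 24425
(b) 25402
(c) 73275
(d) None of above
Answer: a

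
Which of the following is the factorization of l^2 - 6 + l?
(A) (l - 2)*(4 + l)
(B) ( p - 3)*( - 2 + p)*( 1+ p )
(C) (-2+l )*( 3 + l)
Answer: C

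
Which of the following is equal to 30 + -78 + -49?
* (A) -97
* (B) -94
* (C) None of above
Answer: A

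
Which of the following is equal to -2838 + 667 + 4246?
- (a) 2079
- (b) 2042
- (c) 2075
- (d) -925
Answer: c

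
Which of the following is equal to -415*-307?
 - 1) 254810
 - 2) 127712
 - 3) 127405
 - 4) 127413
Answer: 3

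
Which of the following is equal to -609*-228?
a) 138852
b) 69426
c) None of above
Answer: a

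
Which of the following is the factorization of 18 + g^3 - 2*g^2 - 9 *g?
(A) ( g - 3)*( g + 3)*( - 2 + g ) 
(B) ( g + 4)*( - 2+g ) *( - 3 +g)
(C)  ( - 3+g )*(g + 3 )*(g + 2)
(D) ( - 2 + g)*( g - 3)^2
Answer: A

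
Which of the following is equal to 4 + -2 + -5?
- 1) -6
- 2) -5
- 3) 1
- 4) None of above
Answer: 4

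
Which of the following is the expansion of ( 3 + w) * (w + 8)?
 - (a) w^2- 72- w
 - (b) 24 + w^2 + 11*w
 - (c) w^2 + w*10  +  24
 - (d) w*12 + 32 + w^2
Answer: b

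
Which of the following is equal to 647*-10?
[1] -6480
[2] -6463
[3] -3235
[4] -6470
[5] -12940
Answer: 4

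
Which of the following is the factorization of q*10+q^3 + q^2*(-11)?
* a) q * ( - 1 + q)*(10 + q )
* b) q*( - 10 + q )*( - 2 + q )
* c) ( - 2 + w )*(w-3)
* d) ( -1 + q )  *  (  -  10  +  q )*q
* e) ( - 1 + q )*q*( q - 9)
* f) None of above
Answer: d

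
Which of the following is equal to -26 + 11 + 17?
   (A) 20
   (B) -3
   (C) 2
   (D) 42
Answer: C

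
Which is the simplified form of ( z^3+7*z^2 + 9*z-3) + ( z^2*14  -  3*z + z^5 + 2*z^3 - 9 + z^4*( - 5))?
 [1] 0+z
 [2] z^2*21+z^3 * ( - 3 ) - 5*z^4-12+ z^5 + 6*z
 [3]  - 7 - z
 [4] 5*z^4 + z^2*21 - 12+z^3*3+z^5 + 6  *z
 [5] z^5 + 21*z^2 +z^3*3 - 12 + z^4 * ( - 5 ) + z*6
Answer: 5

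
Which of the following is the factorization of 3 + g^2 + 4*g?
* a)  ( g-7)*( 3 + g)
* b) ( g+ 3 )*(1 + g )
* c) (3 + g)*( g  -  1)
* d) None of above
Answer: b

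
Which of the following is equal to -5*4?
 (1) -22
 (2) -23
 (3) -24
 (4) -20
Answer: 4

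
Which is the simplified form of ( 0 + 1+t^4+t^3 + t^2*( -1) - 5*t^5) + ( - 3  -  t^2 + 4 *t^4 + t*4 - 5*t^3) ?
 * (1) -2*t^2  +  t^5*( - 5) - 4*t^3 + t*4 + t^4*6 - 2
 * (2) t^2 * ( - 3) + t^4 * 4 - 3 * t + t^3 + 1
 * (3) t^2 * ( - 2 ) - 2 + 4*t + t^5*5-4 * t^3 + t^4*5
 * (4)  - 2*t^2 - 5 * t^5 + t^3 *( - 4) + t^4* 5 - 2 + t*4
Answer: 4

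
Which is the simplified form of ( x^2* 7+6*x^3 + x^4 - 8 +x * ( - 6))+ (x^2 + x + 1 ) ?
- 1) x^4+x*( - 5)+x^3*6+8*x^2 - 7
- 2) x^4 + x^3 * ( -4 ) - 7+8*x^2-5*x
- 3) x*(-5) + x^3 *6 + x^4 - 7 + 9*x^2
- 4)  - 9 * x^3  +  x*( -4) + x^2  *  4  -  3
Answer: 1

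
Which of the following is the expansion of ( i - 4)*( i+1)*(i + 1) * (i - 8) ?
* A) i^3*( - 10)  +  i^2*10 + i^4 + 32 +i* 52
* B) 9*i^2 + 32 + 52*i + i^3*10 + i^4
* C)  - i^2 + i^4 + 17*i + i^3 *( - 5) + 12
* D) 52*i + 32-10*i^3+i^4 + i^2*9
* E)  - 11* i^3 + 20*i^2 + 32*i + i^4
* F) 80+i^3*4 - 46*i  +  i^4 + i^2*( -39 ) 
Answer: D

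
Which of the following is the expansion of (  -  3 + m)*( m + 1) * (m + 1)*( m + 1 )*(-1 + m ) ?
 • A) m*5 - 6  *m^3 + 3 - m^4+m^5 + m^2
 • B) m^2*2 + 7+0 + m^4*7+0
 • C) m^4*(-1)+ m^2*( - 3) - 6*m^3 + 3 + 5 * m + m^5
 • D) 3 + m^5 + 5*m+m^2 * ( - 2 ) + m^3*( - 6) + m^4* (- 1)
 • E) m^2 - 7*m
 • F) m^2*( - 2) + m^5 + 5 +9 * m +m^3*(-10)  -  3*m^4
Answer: D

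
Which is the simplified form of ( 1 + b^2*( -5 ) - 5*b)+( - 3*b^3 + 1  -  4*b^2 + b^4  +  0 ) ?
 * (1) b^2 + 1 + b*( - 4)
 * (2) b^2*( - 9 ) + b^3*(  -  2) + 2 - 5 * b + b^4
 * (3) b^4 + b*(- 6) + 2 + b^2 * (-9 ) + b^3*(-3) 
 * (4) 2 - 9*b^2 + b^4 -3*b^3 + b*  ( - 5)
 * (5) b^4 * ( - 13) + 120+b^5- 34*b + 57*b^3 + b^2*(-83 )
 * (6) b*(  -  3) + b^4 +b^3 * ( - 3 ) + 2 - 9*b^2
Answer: 4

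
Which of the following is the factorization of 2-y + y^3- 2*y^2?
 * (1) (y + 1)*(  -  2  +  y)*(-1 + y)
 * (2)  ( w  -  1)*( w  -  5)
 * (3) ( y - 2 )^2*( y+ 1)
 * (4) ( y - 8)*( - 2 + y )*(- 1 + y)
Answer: 1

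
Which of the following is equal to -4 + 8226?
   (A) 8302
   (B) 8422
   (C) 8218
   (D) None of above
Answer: D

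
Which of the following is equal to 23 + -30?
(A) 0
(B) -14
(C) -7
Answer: C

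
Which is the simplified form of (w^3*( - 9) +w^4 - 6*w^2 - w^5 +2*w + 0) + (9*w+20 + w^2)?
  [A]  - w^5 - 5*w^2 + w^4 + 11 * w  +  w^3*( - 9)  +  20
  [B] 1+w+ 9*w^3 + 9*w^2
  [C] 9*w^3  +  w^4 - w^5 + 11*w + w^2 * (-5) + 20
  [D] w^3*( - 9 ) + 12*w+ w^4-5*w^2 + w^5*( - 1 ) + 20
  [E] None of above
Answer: A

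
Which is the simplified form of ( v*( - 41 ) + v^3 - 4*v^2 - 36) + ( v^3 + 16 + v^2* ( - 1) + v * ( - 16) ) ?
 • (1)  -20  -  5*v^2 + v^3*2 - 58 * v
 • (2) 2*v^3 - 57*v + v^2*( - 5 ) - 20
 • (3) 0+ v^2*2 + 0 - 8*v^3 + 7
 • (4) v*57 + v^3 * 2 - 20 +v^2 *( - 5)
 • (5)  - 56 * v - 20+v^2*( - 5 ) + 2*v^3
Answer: 2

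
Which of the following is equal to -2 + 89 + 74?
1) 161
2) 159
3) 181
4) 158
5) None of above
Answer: 1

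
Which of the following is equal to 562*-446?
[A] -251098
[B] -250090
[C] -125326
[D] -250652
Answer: D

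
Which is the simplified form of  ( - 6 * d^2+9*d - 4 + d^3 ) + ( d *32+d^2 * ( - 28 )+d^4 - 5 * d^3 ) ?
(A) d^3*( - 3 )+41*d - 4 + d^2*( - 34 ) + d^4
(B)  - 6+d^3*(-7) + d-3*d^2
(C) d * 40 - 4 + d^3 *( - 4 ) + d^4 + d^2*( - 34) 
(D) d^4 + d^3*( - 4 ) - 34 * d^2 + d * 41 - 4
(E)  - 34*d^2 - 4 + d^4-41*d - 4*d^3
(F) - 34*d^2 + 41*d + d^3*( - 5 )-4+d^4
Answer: D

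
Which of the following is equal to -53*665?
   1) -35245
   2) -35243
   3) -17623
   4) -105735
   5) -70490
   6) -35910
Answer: 1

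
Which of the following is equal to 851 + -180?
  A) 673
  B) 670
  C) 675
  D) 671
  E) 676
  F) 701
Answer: D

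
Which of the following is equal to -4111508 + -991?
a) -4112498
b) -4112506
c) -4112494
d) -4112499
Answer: d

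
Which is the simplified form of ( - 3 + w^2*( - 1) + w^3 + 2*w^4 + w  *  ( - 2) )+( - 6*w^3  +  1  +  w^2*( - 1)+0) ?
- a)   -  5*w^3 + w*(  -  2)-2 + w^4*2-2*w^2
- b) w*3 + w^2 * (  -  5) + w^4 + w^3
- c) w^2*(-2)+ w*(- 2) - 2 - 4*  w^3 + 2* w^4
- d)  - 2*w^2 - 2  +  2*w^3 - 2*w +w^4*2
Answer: a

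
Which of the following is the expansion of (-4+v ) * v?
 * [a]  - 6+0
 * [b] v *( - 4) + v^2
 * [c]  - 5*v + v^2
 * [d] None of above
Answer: b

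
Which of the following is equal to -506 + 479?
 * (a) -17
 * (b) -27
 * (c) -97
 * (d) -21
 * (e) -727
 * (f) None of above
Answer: b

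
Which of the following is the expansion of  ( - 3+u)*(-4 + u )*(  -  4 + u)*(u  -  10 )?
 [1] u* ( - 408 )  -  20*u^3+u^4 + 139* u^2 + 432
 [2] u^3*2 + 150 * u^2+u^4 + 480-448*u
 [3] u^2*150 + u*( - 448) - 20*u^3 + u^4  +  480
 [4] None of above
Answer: 4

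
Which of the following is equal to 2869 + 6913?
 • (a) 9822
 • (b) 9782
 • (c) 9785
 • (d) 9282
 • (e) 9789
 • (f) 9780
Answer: b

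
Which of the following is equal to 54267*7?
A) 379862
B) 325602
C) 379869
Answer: C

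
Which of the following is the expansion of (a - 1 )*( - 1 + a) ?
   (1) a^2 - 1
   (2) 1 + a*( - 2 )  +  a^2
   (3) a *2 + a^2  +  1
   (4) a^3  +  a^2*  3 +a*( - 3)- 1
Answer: 2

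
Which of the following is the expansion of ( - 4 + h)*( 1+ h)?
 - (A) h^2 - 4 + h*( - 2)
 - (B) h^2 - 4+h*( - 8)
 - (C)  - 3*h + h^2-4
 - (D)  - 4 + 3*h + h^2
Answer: C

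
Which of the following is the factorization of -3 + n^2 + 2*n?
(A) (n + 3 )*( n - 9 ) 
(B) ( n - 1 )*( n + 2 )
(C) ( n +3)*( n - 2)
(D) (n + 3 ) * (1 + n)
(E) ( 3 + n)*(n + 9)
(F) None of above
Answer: F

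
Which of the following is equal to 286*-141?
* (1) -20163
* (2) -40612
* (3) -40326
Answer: 3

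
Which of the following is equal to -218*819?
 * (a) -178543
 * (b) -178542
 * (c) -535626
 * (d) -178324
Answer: b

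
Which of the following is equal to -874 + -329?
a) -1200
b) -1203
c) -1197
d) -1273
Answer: b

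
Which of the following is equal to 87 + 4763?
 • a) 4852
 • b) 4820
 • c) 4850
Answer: c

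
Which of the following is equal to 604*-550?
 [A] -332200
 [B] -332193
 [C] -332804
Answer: A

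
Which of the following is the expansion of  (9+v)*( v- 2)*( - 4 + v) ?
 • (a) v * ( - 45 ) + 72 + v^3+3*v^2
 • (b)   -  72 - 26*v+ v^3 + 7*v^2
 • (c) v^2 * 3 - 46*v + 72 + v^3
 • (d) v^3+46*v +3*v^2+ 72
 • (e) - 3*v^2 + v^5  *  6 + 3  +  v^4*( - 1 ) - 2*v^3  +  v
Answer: c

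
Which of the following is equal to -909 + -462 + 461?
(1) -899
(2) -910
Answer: 2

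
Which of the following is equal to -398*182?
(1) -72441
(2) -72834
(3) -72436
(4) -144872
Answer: 3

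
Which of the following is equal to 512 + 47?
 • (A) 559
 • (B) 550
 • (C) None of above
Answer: A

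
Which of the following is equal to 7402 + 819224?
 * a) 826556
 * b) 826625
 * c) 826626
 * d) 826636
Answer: c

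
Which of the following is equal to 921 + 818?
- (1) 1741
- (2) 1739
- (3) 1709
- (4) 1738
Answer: 2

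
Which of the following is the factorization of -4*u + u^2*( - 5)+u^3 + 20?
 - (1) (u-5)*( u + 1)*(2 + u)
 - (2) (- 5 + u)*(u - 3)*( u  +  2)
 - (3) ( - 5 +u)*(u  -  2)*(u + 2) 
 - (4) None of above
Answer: 3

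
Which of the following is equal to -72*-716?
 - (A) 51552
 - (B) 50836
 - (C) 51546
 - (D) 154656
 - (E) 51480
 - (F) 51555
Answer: A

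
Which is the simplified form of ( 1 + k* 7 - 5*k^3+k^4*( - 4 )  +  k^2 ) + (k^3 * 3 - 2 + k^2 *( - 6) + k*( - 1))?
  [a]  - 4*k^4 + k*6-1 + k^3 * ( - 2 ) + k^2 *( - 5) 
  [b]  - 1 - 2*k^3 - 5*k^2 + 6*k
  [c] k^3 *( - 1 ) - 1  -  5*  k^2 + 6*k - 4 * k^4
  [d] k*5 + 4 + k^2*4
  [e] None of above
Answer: a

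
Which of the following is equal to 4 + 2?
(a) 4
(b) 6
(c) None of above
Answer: b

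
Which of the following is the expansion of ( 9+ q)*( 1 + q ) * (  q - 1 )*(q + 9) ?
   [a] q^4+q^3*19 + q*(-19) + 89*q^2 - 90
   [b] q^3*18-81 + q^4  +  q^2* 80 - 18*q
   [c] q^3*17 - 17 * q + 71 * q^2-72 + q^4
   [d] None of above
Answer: b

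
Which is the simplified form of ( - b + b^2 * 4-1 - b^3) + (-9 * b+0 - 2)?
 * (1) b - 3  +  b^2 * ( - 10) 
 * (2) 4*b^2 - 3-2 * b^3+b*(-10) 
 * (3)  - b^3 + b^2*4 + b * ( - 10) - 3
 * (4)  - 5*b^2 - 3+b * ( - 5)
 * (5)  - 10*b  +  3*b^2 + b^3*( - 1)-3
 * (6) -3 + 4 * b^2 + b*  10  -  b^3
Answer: 3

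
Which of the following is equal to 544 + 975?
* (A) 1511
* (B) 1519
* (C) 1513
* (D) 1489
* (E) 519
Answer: B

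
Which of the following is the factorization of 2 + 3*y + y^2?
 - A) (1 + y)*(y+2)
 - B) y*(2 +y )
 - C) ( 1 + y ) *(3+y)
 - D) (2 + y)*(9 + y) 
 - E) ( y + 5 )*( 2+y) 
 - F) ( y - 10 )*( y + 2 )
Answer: A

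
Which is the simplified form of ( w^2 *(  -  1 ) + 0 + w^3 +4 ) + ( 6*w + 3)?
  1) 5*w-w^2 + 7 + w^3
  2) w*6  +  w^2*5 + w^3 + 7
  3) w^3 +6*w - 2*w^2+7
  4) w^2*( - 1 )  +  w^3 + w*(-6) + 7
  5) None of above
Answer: 5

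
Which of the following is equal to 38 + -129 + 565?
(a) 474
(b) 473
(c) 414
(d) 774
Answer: a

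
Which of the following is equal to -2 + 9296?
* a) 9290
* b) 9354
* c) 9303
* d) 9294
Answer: d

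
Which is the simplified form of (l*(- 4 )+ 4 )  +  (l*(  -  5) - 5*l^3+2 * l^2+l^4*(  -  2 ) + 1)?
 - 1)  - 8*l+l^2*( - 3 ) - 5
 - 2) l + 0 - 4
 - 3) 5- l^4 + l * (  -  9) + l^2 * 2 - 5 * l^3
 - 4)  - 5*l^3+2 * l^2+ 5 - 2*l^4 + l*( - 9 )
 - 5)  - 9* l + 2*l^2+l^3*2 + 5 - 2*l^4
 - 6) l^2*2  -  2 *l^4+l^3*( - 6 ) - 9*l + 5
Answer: 4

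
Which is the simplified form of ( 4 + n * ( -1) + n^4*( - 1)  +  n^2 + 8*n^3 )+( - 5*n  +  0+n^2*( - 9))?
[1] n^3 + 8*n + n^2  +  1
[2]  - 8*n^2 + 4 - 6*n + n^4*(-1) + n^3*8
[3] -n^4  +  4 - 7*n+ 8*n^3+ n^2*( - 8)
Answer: 2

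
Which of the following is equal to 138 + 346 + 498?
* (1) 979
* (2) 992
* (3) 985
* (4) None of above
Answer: 4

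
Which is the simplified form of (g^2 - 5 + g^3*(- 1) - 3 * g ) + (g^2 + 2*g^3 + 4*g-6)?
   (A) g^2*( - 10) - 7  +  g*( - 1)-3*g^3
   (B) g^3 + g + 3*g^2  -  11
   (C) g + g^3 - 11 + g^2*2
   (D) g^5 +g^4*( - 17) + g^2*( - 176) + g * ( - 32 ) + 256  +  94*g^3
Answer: C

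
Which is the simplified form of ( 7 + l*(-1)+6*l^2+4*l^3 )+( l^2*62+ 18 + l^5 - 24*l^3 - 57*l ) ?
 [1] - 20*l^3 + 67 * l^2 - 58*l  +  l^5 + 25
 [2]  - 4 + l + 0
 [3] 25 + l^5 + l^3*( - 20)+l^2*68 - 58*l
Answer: 3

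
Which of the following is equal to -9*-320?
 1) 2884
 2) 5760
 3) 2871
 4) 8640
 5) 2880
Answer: 5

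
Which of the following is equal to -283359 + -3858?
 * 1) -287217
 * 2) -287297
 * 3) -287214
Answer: 1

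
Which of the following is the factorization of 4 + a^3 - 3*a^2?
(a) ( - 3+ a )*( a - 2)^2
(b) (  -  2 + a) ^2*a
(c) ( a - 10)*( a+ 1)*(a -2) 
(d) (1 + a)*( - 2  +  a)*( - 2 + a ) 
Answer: d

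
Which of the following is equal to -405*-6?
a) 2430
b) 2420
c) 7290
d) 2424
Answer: a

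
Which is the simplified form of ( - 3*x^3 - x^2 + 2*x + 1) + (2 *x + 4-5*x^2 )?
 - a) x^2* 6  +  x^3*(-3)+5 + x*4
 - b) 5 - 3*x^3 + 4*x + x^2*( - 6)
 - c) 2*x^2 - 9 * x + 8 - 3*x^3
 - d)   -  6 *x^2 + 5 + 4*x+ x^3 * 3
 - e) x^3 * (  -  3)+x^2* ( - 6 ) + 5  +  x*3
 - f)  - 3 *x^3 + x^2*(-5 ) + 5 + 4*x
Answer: b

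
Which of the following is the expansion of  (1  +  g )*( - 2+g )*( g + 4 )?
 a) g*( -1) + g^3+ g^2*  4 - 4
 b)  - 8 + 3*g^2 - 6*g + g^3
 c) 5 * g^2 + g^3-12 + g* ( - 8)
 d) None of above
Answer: b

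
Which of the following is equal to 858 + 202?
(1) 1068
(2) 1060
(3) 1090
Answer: 2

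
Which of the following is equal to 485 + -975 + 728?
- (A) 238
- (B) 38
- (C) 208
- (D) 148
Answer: A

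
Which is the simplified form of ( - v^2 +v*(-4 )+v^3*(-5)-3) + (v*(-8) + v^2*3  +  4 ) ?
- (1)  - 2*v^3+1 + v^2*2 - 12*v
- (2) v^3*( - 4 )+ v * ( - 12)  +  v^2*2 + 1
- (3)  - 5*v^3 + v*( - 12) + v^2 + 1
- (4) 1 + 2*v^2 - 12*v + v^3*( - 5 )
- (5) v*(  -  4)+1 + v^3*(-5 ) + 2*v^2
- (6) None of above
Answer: 4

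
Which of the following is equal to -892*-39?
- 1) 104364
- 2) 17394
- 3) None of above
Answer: 3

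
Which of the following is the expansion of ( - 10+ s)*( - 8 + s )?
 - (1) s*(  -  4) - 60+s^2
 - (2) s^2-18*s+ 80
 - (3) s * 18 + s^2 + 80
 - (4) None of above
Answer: 2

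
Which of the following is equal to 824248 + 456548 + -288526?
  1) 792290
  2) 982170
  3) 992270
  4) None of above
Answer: 3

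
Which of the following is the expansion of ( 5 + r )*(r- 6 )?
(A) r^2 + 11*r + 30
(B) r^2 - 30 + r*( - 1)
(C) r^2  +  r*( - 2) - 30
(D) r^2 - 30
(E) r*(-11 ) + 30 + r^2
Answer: B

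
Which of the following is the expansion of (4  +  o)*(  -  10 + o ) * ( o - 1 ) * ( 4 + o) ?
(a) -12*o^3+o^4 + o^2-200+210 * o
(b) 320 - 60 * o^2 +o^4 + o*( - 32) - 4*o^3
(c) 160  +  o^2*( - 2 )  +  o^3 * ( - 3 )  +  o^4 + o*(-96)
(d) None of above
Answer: d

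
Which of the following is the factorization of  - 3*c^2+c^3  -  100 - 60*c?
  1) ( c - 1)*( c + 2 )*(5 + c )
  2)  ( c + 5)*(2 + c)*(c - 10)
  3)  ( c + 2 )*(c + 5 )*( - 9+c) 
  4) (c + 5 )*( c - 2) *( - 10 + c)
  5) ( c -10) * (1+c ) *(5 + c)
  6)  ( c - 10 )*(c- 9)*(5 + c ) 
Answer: 2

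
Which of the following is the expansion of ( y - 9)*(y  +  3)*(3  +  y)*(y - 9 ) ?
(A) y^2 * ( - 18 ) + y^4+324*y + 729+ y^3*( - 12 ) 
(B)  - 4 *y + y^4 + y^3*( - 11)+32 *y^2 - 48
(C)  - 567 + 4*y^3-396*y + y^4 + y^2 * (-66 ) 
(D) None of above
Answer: A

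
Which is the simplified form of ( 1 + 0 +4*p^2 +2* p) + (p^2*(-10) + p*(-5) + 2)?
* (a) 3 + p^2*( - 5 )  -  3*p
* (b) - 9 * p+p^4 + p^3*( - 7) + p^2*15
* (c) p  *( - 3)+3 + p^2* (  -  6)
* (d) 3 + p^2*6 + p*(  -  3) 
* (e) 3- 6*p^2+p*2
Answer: c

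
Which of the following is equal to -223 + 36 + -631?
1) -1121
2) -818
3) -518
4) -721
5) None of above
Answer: 2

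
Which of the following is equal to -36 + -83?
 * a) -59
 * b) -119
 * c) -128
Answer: b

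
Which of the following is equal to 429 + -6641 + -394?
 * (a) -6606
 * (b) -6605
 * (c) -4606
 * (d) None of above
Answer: a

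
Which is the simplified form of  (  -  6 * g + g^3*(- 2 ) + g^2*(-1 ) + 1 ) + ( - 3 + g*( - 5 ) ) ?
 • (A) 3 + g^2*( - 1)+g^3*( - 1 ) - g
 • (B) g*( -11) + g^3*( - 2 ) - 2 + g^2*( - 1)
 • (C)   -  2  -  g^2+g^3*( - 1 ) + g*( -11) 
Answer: B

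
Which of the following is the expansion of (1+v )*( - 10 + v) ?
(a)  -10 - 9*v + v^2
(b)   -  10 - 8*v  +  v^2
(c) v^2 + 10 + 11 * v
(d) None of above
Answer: a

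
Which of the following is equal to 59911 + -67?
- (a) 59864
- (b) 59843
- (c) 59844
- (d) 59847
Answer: c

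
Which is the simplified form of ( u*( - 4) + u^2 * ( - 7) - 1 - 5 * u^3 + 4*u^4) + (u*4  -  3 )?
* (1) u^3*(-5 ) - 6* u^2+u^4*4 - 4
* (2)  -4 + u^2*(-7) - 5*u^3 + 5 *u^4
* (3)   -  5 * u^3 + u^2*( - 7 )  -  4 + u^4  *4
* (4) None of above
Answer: 3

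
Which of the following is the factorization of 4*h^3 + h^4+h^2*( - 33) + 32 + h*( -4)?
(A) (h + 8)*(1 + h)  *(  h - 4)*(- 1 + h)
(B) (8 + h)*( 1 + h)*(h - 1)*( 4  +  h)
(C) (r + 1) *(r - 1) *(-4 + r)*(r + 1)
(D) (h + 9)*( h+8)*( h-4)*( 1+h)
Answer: A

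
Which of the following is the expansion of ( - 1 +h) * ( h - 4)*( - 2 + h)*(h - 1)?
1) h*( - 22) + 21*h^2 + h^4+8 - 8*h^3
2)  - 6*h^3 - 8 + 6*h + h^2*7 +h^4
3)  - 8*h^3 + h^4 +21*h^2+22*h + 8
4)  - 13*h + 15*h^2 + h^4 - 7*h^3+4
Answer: 1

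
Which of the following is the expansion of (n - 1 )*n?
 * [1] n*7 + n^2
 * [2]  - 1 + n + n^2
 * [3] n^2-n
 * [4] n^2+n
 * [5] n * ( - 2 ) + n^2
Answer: 3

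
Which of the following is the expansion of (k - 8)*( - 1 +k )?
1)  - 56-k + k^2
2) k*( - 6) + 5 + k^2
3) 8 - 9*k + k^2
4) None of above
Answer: 3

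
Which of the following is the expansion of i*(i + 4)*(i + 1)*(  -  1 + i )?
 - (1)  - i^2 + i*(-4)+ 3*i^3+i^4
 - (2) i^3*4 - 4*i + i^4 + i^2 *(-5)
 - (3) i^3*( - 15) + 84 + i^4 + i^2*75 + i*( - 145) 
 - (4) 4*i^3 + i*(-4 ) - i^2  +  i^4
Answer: 4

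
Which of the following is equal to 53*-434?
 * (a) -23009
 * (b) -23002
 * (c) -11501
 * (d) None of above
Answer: b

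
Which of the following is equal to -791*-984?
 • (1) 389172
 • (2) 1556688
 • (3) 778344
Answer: 3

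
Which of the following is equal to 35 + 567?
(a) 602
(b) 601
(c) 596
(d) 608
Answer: a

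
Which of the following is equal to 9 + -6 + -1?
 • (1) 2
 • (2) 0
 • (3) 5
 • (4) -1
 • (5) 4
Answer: 1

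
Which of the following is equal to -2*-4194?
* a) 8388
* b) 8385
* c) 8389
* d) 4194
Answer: a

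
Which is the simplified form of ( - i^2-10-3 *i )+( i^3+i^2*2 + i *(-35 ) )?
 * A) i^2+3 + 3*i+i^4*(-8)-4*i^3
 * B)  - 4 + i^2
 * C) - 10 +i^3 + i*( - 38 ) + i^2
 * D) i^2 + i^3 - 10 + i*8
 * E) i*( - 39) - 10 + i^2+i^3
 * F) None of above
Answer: C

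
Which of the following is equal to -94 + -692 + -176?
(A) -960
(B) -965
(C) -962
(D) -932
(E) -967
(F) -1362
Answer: C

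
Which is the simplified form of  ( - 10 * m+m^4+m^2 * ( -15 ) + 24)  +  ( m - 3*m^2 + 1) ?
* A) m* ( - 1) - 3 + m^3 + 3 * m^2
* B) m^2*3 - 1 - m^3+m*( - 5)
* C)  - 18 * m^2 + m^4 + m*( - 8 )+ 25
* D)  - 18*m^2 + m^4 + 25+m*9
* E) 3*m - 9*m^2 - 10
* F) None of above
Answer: F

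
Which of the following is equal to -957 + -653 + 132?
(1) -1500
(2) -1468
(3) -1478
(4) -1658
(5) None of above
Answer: 3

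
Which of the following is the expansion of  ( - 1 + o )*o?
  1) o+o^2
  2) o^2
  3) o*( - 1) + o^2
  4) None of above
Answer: 3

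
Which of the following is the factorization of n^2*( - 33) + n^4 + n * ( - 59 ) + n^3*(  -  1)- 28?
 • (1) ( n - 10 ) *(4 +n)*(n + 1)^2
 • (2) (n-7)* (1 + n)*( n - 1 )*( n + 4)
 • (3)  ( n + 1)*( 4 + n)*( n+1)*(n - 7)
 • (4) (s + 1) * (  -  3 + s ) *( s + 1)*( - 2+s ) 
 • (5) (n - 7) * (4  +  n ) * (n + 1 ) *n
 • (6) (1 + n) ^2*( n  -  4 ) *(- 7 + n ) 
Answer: 3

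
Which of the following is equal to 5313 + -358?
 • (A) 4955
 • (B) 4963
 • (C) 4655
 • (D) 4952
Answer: A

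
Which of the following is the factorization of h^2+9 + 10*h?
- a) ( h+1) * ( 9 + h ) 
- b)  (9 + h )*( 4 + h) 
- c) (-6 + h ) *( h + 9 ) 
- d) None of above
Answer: a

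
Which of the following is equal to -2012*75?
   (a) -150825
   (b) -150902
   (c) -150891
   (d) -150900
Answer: d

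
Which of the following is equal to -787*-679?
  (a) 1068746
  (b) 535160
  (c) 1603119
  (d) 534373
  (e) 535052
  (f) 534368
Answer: d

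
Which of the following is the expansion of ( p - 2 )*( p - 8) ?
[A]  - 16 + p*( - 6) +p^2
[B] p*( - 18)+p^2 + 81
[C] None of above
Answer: C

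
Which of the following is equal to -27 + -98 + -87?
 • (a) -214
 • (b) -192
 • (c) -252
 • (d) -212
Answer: d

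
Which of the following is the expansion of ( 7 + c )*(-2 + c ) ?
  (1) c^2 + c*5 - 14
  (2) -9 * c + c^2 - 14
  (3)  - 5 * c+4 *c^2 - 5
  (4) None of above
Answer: 1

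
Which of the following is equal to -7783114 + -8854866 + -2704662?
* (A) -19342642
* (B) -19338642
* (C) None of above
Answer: A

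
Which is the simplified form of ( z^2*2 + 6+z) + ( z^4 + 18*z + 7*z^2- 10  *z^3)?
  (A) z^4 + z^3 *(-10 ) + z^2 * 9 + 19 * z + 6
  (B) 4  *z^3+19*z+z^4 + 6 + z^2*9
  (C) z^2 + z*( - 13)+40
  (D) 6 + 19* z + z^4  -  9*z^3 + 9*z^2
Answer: A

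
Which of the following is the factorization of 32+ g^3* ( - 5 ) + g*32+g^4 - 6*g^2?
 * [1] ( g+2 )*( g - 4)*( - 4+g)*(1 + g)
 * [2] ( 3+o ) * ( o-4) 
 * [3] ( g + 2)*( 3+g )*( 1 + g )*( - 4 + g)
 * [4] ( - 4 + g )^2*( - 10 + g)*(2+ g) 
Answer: 1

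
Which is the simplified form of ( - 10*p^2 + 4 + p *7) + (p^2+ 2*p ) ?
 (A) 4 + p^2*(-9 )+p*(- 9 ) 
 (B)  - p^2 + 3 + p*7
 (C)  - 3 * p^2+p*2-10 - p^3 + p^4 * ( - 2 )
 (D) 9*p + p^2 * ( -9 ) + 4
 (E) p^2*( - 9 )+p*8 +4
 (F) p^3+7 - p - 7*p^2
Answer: D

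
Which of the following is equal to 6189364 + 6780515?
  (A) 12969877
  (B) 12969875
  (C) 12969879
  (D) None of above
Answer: C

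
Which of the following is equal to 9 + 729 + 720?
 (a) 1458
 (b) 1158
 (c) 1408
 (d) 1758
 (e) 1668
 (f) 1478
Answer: a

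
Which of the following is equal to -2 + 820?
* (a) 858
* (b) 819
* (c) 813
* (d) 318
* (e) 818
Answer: e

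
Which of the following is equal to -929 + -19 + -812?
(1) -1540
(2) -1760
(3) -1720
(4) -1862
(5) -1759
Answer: 2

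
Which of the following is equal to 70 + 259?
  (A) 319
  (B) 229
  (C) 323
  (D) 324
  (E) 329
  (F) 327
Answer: E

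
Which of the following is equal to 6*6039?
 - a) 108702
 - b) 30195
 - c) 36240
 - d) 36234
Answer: d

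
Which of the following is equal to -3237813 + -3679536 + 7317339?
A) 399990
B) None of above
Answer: A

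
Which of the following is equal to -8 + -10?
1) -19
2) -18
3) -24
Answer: 2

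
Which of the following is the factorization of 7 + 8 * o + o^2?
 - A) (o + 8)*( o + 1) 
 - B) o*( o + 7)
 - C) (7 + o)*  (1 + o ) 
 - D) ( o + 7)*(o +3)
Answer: C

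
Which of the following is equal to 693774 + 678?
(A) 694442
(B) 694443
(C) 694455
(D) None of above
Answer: D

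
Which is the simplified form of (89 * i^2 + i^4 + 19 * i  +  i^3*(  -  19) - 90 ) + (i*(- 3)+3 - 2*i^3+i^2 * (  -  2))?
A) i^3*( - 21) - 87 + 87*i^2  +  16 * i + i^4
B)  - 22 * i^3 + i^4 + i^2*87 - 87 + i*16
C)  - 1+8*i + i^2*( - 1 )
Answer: A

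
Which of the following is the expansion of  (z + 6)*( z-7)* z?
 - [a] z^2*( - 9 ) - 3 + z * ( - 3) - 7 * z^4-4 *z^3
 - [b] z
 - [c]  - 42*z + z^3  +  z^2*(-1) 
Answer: c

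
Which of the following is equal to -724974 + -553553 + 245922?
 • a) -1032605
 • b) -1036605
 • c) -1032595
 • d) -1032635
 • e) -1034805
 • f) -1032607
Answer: a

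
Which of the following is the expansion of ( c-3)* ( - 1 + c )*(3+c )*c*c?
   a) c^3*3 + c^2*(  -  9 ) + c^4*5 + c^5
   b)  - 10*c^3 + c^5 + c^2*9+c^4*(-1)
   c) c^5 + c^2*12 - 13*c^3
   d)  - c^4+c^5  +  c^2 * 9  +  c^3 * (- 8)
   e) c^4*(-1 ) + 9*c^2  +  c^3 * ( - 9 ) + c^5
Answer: e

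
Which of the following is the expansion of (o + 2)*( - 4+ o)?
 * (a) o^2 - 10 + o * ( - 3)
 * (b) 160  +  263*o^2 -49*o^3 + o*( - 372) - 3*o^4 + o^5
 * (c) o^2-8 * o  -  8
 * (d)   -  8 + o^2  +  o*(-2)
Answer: d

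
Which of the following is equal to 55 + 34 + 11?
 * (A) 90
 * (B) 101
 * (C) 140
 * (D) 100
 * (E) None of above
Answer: D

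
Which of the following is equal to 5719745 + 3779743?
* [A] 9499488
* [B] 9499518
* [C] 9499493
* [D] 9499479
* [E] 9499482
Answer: A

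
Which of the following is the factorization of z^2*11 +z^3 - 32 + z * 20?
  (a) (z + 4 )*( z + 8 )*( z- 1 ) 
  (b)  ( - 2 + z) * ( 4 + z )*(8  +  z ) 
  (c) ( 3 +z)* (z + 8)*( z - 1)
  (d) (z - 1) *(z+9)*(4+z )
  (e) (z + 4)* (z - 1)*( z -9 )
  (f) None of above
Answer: a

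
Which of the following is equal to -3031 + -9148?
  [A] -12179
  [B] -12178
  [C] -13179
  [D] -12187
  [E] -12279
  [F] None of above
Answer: A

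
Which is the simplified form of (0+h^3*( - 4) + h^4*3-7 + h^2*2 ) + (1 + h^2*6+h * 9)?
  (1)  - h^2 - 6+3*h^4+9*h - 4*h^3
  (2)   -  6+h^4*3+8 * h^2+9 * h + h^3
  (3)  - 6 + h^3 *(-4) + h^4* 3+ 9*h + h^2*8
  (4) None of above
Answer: 3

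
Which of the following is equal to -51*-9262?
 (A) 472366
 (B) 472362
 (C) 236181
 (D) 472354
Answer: B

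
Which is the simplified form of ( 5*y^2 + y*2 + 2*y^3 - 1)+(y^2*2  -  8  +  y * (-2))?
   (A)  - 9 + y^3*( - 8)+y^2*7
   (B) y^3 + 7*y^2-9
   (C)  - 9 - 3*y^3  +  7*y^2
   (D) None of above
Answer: D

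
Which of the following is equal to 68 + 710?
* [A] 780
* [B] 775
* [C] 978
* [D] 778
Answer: D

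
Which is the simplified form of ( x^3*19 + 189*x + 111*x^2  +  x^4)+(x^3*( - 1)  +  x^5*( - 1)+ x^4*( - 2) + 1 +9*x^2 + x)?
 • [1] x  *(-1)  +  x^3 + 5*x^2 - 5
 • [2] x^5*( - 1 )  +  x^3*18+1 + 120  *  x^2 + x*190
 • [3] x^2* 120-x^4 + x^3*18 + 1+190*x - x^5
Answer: 3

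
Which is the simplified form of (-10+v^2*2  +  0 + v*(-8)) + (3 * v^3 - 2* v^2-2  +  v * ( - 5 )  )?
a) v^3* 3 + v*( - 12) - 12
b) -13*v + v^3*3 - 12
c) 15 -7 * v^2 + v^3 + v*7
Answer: b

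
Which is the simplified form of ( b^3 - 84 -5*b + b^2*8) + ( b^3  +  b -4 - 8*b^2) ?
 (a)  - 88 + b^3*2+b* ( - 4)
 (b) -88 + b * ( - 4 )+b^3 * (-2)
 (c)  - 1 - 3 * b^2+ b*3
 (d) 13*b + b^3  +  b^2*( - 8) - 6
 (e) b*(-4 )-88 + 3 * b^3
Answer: a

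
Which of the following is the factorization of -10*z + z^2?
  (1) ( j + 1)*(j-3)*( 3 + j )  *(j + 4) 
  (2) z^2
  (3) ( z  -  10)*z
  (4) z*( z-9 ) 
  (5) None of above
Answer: 3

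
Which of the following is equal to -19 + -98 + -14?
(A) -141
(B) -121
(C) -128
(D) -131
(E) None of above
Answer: D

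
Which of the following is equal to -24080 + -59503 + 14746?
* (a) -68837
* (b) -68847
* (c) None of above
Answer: a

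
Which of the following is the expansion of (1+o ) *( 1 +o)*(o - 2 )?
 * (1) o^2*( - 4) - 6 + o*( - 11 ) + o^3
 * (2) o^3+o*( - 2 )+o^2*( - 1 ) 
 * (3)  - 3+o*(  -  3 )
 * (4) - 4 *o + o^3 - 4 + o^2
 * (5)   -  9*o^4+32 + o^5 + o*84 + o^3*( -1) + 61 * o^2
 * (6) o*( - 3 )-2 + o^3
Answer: 6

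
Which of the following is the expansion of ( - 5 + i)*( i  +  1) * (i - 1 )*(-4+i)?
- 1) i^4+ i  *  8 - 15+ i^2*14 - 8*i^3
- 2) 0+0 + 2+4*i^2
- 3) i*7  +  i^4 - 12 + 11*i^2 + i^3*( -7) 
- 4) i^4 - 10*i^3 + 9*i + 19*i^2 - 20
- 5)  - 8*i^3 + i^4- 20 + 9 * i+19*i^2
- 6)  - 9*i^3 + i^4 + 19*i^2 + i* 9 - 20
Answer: 6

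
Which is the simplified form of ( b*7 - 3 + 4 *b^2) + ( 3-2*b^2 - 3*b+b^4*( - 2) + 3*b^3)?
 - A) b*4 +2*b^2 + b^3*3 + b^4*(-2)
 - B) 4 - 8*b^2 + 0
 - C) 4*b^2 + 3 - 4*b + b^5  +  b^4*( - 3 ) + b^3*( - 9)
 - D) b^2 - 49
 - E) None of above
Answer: A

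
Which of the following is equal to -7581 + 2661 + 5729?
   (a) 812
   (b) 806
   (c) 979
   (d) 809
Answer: d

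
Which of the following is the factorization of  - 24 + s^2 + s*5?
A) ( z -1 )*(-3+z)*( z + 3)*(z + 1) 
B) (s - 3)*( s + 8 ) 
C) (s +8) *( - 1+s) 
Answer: B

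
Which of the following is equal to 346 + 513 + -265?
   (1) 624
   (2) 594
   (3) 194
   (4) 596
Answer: 2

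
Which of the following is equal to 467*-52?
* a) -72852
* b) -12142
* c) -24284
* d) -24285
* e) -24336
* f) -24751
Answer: c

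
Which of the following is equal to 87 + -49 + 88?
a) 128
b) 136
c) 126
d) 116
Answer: c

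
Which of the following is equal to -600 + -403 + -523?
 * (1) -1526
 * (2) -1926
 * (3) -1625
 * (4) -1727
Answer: 1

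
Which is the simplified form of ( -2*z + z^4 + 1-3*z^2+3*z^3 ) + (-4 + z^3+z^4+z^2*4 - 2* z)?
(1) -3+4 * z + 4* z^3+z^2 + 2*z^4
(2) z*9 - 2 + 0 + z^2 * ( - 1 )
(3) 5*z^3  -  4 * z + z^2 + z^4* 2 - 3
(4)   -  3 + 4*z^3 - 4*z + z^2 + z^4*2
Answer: 4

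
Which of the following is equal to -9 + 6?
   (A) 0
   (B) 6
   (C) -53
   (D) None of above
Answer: D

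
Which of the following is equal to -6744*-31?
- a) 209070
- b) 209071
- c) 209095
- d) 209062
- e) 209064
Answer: e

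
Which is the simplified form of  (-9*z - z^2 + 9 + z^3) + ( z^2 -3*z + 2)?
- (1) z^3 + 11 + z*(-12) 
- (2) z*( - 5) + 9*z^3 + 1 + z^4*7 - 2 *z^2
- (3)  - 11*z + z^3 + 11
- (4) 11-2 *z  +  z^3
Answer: 1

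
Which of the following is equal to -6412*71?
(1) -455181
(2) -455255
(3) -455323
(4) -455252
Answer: 4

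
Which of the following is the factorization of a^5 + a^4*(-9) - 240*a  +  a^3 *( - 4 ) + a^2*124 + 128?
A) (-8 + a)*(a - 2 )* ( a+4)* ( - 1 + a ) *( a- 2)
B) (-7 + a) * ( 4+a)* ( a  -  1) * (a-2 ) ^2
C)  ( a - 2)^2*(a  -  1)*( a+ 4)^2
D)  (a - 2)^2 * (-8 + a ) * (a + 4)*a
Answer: A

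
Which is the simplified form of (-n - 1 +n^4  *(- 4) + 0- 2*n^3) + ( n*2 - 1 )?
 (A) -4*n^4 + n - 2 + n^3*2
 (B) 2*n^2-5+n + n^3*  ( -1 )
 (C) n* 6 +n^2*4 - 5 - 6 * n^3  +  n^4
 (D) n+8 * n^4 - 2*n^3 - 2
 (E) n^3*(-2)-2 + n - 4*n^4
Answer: E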